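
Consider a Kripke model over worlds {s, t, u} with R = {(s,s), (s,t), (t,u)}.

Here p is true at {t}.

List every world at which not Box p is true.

{s, t}

s: Box p is F. ✓
t: Box p is F. ✓
u: Box p is T. ✗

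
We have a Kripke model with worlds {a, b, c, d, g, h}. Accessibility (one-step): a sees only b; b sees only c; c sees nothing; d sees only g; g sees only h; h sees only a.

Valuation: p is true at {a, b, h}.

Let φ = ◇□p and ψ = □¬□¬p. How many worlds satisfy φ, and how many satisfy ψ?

For ◇□p:
a: successors {b}; □p there: b:F. ✗
b: successors {c}; □p there: c:T. ✓
c: no successors, so ◇□p fails. ✗
d: successors {g}; □p there: g:T. ✓
g: successors {h}; □p there: h:T. ✓
h: successors {a}; □p there: a:T. ✓
— 4 worlds.
For □¬□¬p:
a: successors {b}; ¬□¬p there: b:F. ✗
b: successors {c}; ¬□¬p there: c:F. ✗
c: no successors, so □¬□¬p holds vacuously. ✓
d: successors {g}; ¬□¬p there: g:T. ✓
g: successors {h}; ¬□¬p there: h:T. ✓
h: successors {a}; ¬□¬p there: a:T. ✓
— 4 worlds.

4 and 4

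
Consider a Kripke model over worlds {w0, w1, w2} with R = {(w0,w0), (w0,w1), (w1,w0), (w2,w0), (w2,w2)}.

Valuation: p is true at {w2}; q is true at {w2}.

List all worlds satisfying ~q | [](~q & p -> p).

{w0, w1, w2}

w0: ~q is T, [](~q & p -> p) is T. ✓
w1: ~q is T, [](~q & p -> p) is T. ✓
w2: ~q is F, [](~q & p -> p) is T. ✓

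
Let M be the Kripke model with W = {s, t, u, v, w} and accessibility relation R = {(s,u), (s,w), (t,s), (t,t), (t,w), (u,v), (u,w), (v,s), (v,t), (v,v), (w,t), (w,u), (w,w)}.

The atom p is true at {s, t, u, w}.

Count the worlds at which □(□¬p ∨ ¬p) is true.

0

s: successors {u, w}; □¬p ∨ ¬p there: u:F, w:F. ✗
t: successors {s, t, w}; □¬p ∨ ¬p there: s:F, t:F, w:F. ✗
u: successors {v, w}; □¬p ∨ ¬p there: v:T, w:F. ✗
v: successors {s, t, v}; □¬p ∨ ¬p there: s:F, t:F, v:T. ✗
w: successors {t, u, w}; □¬p ∨ ¬p there: t:F, u:F, w:F. ✗
Satisfying worlds: ∅.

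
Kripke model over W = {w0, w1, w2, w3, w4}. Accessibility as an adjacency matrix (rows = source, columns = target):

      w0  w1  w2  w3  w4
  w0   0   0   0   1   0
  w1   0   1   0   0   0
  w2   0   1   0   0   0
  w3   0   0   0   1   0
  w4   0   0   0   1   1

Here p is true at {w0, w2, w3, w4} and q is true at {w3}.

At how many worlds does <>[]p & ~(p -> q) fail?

w0: <>[]p is T, ~(p -> q) is T. ✓
w1: <>[]p is F, ~(p -> q) is F. ✗
w2: <>[]p is F, ~(p -> q) is T. ✗
w3: <>[]p is T, ~(p -> q) is F. ✗
w4: <>[]p is T, ~(p -> q) is T. ✓
Satisfying worlds: {w0, w4}.
So <>[]p & ~(p -> q) fails at the other 3 worlds.

3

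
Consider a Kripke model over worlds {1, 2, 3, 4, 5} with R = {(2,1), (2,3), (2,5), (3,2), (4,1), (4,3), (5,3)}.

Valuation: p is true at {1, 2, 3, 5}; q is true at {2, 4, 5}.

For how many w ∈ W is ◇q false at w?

1: no successors, so ◇q fails. ✗
2: successors {1, 3, 5}; q there: 1:F, 3:F, 5:T. ✓
3: successors {2}; q there: 2:T. ✓
4: successors {1, 3}; q there: 1:F, 3:F. ✗
5: successors {3}; q there: 3:F. ✗
Satisfying worlds: {2, 3}.
So ◇q fails at the other 3 worlds.

3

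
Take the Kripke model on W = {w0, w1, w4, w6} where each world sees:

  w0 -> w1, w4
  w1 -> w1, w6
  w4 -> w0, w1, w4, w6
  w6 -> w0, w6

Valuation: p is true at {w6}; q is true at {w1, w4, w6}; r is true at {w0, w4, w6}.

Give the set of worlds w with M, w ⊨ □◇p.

{w0, w1}

w0: successors {w1, w4}; ◇p there: w1:T, w4:T. ✓
w1: successors {w1, w6}; ◇p there: w1:T, w6:T. ✓
w4: successors {w0, w1, w4, w6}; ◇p there: w0:F, w1:T, w4:T, w6:T. ✗
w6: successors {w0, w6}; ◇p there: w0:F, w6:T. ✗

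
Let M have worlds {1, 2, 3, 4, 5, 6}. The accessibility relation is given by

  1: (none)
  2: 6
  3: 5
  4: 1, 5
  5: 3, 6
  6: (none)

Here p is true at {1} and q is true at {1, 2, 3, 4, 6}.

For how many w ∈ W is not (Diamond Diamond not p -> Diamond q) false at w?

1: Diamond Diamond not p -> Diamond q is T. ✗
2: Diamond Diamond not p -> Diamond q is T. ✗
3: Diamond Diamond not p -> Diamond q is F. ✓
4: Diamond Diamond not p -> Diamond q is T. ✗
5: Diamond Diamond not p -> Diamond q is T. ✗
6: Diamond Diamond not p -> Diamond q is T. ✗
Satisfying worlds: {3}.
So not (Diamond Diamond not p -> Diamond q) fails at the other 5 worlds.

5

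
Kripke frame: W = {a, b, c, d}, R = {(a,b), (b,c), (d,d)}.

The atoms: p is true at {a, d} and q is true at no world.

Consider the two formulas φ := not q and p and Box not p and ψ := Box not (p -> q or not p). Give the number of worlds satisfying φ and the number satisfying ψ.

1 and 2

For not q and p and Box not p:
a: not q and p is T, Box not p is T. ✓
b: not q and p is F, Box not p is T. ✗
c: not q and p is F, Box not p is T. ✗
d: not q and p is T, Box not p is F. ✗
— 1 world.
For Box not (p -> q or not p):
a: successors {b}; not (p -> q or not p) there: b:F. ✗
b: successors {c}; not (p -> q or not p) there: c:F. ✗
c: no successors, so Box not (p -> q or not p) holds vacuously. ✓
d: successors {d}; not (p -> q or not p) there: d:T. ✓
— 2 worlds.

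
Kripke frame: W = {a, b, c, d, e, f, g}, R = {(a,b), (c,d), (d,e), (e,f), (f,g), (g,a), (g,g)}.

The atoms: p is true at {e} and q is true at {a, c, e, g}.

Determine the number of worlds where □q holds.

a: successors {b}; q there: b:F. ✗
b: no successors, so □q holds vacuously. ✓
c: successors {d}; q there: d:F. ✗
d: successors {e}; q there: e:T. ✓
e: successors {f}; q there: f:F. ✗
f: successors {g}; q there: g:T. ✓
g: successors {a, g}; q there: a:T, g:T. ✓
Satisfying worlds: {b, d, f, g}.

4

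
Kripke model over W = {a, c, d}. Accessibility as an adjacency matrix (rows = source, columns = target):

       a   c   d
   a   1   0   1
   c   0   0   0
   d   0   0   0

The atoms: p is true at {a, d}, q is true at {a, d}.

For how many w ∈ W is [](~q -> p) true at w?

a: successors {a, d}; ~q -> p there: a:T, d:T. ✓
c: no successors, so [](~q -> p) holds vacuously. ✓
d: no successors, so [](~q -> p) holds vacuously. ✓
Satisfying worlds: {a, c, d}.

3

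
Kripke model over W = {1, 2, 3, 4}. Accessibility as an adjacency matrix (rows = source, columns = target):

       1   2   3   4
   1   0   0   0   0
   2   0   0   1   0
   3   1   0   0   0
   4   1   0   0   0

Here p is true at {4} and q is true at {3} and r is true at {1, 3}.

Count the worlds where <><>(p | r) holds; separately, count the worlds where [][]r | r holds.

1 and 4

For <><>(p | r):
1: no successors, so <><>(p | r) fails. ✗
2: successors {3}; <>(p | r) there: 3:T. ✓
3: successors {1}; <>(p | r) there: 1:F. ✗
4: successors {1}; <>(p | r) there: 1:F. ✗
— 1 world.
For [][]r | r:
1: [][]r is T, r is T. ✓
2: [][]r is T, r is F. ✓
3: [][]r is T, r is T. ✓
4: [][]r is T, r is F. ✓
— 4 worlds.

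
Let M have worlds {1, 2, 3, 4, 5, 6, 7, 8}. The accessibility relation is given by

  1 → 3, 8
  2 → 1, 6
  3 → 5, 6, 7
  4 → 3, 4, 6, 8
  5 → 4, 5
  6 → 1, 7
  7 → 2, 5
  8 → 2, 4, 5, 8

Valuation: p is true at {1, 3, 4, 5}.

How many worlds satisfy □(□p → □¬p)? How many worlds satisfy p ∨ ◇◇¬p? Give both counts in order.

For □(□p → □¬p):
1: successors {3, 8}; □p → □¬p there: 3:T, 8:T. ✓
2: successors {1, 6}; □p → □¬p there: 1:T, 6:T. ✓
3: successors {5, 6, 7}; □p → □¬p there: 5:F, 6:T, 7:T. ✗
4: successors {3, 4, 6, 8}; □p → □¬p there: 3:T, 4:T, 6:T, 8:T. ✓
5: successors {4, 5}; □p → □¬p there: 4:T, 5:F. ✗
6: successors {1, 7}; □p → □¬p there: 1:T, 7:T. ✓
7: successors {2, 5}; □p → □¬p there: 2:T, 5:F. ✗
8: successors {2, 4, 5, 8}; □p → □¬p there: 2:T, 4:T, 5:F, 8:T. ✗
— 4 worlds.
For p ∨ ◇◇¬p:
1: p is T, ◇◇¬p is T. ✓
2: p is F, ◇◇¬p is T. ✓
3: p is T, ◇◇¬p is T. ✓
4: p is T, ◇◇¬p is T. ✓
5: p is T, ◇◇¬p is T. ✓
6: p is F, ◇◇¬p is T. ✓
7: p is F, ◇◇¬p is T. ✓
8: p is F, ◇◇¬p is T. ✓
— 8 worlds.

4 and 8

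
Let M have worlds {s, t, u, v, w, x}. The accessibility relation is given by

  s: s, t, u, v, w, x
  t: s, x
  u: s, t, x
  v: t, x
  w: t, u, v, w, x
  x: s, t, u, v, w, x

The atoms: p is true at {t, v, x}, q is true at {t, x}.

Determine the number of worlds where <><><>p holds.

s: successors {s, t, u, v, w, x}; <><>p there: s:T, t:T, u:T, v:T, w:T, x:T. ✓
t: successors {s, x}; <><>p there: s:T, x:T. ✓
u: successors {s, t, x}; <><>p there: s:T, t:T, x:T. ✓
v: successors {t, x}; <><>p there: t:T, x:T. ✓
w: successors {t, u, v, w, x}; <><>p there: t:T, u:T, v:T, w:T, x:T. ✓
x: successors {s, t, u, v, w, x}; <><>p there: s:T, t:T, u:T, v:T, w:T, x:T. ✓
Satisfying worlds: {s, t, u, v, w, x}.

6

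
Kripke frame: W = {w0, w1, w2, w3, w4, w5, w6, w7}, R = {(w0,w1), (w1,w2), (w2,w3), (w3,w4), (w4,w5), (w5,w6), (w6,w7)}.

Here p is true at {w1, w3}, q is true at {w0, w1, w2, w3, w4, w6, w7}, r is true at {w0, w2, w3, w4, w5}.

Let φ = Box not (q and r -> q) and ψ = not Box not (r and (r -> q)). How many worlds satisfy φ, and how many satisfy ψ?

For Box not (q and r -> q):
w0: successors {w1}; not (q and r -> q) there: w1:F. ✗
w1: successors {w2}; not (q and r -> q) there: w2:F. ✗
w2: successors {w3}; not (q and r -> q) there: w3:F. ✗
w3: successors {w4}; not (q and r -> q) there: w4:F. ✗
w4: successors {w5}; not (q and r -> q) there: w5:F. ✗
w5: successors {w6}; not (q and r -> q) there: w6:F. ✗
w6: successors {w7}; not (q and r -> q) there: w7:F. ✗
w7: no successors, so Box not (q and r -> q) holds vacuously. ✓
— 1 world.
For not Box not (r and (r -> q)):
w0: Box not (r and (r -> q)) is T. ✗
w1: Box not (r and (r -> q)) is F. ✓
w2: Box not (r and (r -> q)) is F. ✓
w3: Box not (r and (r -> q)) is F. ✓
w4: Box not (r and (r -> q)) is T. ✗
w5: Box not (r and (r -> q)) is T. ✗
w6: Box not (r and (r -> q)) is T. ✗
w7: Box not (r and (r -> q)) is T. ✗
— 3 worlds.

1 and 3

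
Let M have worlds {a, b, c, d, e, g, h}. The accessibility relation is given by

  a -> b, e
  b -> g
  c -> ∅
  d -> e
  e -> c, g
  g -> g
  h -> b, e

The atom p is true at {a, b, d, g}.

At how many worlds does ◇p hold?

5

a: successors {b, e}; p there: b:T, e:F. ✓
b: successors {g}; p there: g:T. ✓
c: no successors, so ◇p fails. ✗
d: successors {e}; p there: e:F. ✗
e: successors {c, g}; p there: c:F, g:T. ✓
g: successors {g}; p there: g:T. ✓
h: successors {b, e}; p there: b:T, e:F. ✓
Satisfying worlds: {a, b, e, g, h}.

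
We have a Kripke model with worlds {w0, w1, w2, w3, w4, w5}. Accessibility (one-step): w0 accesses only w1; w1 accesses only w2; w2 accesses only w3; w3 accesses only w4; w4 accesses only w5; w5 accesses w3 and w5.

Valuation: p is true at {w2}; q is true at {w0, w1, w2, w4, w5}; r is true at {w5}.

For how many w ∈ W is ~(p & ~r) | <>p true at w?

5

w0: ~(p & ~r) is T, <>p is F. ✓
w1: ~(p & ~r) is T, <>p is T. ✓
w2: ~(p & ~r) is F, <>p is F. ✗
w3: ~(p & ~r) is T, <>p is F. ✓
w4: ~(p & ~r) is T, <>p is F. ✓
w5: ~(p & ~r) is T, <>p is F. ✓
Satisfying worlds: {w0, w1, w3, w4, w5}.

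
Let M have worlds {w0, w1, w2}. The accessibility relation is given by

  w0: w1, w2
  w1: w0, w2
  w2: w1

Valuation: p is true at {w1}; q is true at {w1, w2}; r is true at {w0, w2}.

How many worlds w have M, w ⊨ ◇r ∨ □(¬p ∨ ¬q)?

w0: ◇r is T, □(¬p ∨ ¬q) is F. ✓
w1: ◇r is T, □(¬p ∨ ¬q) is T. ✓
w2: ◇r is F, □(¬p ∨ ¬q) is F. ✗
Satisfying worlds: {w0, w1}.

2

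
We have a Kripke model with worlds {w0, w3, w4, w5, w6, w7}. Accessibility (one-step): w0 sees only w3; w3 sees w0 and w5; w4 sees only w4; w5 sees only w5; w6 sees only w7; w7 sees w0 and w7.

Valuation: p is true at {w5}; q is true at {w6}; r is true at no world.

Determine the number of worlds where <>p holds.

2

w0: successors {w3}; p there: w3:F. ✗
w3: successors {w0, w5}; p there: w0:F, w5:T. ✓
w4: successors {w4}; p there: w4:F. ✗
w5: successors {w5}; p there: w5:T. ✓
w6: successors {w7}; p there: w7:F. ✗
w7: successors {w0, w7}; p there: w0:F, w7:F. ✗
Satisfying worlds: {w3, w5}.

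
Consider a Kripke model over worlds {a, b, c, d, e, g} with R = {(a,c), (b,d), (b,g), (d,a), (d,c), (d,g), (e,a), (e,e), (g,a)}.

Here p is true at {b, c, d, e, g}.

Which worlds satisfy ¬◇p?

a: ◇p is T. ✗
b: ◇p is T. ✗
c: ◇p is F. ✓
d: ◇p is T. ✗
e: ◇p is T. ✗
g: ◇p is F. ✓

{c, g}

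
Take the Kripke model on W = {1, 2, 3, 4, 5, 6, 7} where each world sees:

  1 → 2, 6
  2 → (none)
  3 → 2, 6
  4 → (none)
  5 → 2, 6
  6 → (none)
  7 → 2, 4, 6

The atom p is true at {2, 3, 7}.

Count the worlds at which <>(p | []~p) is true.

4

1: successors {2, 6}; p | []~p there: 2:T, 6:T. ✓
2: no successors, so <>(p | []~p) fails. ✗
3: successors {2, 6}; p | []~p there: 2:T, 6:T. ✓
4: no successors, so <>(p | []~p) fails. ✗
5: successors {2, 6}; p | []~p there: 2:T, 6:T. ✓
6: no successors, so <>(p | []~p) fails. ✗
7: successors {2, 4, 6}; p | []~p there: 2:T, 4:T, 6:T. ✓
Satisfying worlds: {1, 3, 5, 7}.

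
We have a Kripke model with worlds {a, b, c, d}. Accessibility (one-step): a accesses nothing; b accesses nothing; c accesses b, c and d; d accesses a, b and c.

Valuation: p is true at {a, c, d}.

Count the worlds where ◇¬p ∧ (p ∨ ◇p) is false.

a: ◇¬p is F, p ∨ ◇p is T. ✗
b: ◇¬p is F, p ∨ ◇p is F. ✗
c: ◇¬p is T, p ∨ ◇p is T. ✓
d: ◇¬p is T, p ∨ ◇p is T. ✓
Satisfying worlds: {c, d}.
So ◇¬p ∧ (p ∨ ◇p) fails at the other 2 worlds.

2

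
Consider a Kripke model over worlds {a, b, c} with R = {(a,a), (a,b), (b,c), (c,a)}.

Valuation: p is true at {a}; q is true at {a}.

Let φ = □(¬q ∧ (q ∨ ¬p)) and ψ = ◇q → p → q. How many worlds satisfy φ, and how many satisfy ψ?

For □(¬q ∧ (q ∨ ¬p)):
a: successors {a, b}; ¬q ∧ (q ∨ ¬p) there: a:F, b:T. ✗
b: successors {c}; ¬q ∧ (q ∨ ¬p) there: c:T. ✓
c: successors {a}; ¬q ∧ (q ∨ ¬p) there: a:F. ✗
— 1 world.
For ◇q → p → q:
a: ◇q is T, p → q is T. ✓
b: ◇q is F, p → q is T. ✓
c: ◇q is T, p → q is T. ✓
— 3 worlds.

1 and 3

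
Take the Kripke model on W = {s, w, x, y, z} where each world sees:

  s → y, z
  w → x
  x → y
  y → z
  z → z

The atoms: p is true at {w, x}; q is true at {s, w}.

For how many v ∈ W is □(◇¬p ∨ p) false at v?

s: successors {y, z}; ◇¬p ∨ p there: y:T, z:T. ✓
w: successors {x}; ◇¬p ∨ p there: x:T. ✓
x: successors {y}; ◇¬p ∨ p there: y:T. ✓
y: successors {z}; ◇¬p ∨ p there: z:T. ✓
z: successors {z}; ◇¬p ∨ p there: z:T. ✓
Satisfying worlds: {s, w, x, y, z}.
So □(◇¬p ∨ p) fails at the other 0 worlds.

0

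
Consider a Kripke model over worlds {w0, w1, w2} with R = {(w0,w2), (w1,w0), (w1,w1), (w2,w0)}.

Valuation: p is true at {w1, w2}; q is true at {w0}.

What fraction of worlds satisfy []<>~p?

1/3

w0: successors {w2}; <>~p there: w2:T. ✓
w1: successors {w0, w1}; <>~p there: w0:F, w1:T. ✗
w2: successors {w0}; <>~p there: w0:F. ✗
That's 1 of 3 worlds, so 1/3.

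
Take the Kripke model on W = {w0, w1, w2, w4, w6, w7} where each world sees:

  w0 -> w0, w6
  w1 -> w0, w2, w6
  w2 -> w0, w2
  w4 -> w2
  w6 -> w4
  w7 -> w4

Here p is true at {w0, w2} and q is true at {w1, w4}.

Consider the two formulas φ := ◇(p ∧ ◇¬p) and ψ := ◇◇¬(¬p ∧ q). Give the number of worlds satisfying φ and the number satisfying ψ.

For ◇(p ∧ ◇¬p):
w0: successors {w0, w6}; p ∧ ◇¬p there: w0:T, w6:F. ✓
w1: successors {w0, w2, w6}; p ∧ ◇¬p there: w0:T, w2:F, w6:F. ✓
w2: successors {w0, w2}; p ∧ ◇¬p there: w0:T, w2:F. ✓
w4: successors {w2}; p ∧ ◇¬p there: w2:F. ✗
w6: successors {w4}; p ∧ ◇¬p there: w4:F. ✗
w7: successors {w4}; p ∧ ◇¬p there: w4:F. ✗
— 3 worlds.
For ◇◇¬(¬p ∧ q):
w0: successors {w0, w6}; ◇¬(¬p ∧ q) there: w0:T, w6:F. ✓
w1: successors {w0, w2, w6}; ◇¬(¬p ∧ q) there: w0:T, w2:T, w6:F. ✓
w2: successors {w0, w2}; ◇¬(¬p ∧ q) there: w0:T, w2:T. ✓
w4: successors {w2}; ◇¬(¬p ∧ q) there: w2:T. ✓
w6: successors {w4}; ◇¬(¬p ∧ q) there: w4:T. ✓
w7: successors {w4}; ◇¬(¬p ∧ q) there: w4:T. ✓
— 6 worlds.

3 and 6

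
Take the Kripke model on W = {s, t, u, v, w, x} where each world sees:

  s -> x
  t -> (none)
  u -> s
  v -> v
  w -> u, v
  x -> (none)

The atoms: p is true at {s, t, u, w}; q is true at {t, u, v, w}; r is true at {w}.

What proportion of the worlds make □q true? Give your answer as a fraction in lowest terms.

2/3

s: successors {x}; q there: x:F. ✗
t: no successors, so □q holds vacuously. ✓
u: successors {s}; q there: s:F. ✗
v: successors {v}; q there: v:T. ✓
w: successors {u, v}; q there: u:T, v:T. ✓
x: no successors, so □q holds vacuously. ✓
That's 4 of 6 worlds, so 4/6 = 2/3.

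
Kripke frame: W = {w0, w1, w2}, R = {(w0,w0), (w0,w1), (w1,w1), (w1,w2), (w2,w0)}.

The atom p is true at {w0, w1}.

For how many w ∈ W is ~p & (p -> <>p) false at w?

2

w0: ~p is F, p -> <>p is T. ✗
w1: ~p is F, p -> <>p is T. ✗
w2: ~p is T, p -> <>p is T. ✓
Satisfying worlds: {w2}.
So ~p & (p -> <>p) fails at the other 2 worlds.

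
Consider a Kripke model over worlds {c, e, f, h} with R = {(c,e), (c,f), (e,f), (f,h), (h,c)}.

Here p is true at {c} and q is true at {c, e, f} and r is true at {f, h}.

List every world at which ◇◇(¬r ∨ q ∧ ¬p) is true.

c: successors {e, f}; ◇(¬r ∨ q ∧ ¬p) there: e:T, f:F. ✓
e: successors {f}; ◇(¬r ∨ q ∧ ¬p) there: f:F. ✗
f: successors {h}; ◇(¬r ∨ q ∧ ¬p) there: h:T. ✓
h: successors {c}; ◇(¬r ∨ q ∧ ¬p) there: c:T. ✓

{c, f, h}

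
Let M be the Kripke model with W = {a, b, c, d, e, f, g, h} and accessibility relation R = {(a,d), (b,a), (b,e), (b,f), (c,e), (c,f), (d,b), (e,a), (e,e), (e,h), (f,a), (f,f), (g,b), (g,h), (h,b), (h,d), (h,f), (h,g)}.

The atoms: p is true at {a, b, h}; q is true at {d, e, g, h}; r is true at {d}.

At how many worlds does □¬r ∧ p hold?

1

a: □¬r is F, p is T. ✗
b: □¬r is T, p is T. ✓
c: □¬r is T, p is F. ✗
d: □¬r is T, p is F. ✗
e: □¬r is T, p is F. ✗
f: □¬r is T, p is F. ✗
g: □¬r is T, p is F. ✗
h: □¬r is F, p is T. ✗
Satisfying worlds: {b}.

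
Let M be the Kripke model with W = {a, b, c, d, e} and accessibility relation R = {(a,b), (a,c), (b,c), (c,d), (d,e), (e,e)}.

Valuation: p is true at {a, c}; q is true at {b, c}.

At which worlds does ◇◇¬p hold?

a: successors {b, c}; ◇¬p there: b:F, c:T. ✓
b: successors {c}; ◇¬p there: c:T. ✓
c: successors {d}; ◇¬p there: d:T. ✓
d: successors {e}; ◇¬p there: e:T. ✓
e: successors {e}; ◇¬p there: e:T. ✓

{a, b, c, d, e}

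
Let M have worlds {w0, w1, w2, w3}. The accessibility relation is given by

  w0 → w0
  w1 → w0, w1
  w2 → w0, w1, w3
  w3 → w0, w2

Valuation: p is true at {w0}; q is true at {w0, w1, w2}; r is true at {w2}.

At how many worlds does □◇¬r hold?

4

w0: successors {w0}; ◇¬r there: w0:T. ✓
w1: successors {w0, w1}; ◇¬r there: w0:T, w1:T. ✓
w2: successors {w0, w1, w3}; ◇¬r there: w0:T, w1:T, w3:T. ✓
w3: successors {w0, w2}; ◇¬r there: w0:T, w2:T. ✓
Satisfying worlds: {w0, w1, w2, w3}.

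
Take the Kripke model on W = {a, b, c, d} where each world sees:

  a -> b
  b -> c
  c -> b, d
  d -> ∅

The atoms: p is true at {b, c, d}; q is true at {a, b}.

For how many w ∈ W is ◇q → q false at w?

a: ◇q is T, q is T. ✓
b: ◇q is F, q is T. ✓
c: ◇q is T, q is F. ✗
d: ◇q is F, q is F. ✓
Satisfying worlds: {a, b, d}.
So ◇q → q fails at the other 1 world.

1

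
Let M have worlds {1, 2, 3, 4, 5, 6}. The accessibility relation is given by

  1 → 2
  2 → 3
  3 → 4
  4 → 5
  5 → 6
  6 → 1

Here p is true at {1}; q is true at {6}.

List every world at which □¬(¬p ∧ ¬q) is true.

{5, 6}

1: successors {2}; ¬(¬p ∧ ¬q) there: 2:F. ✗
2: successors {3}; ¬(¬p ∧ ¬q) there: 3:F. ✗
3: successors {4}; ¬(¬p ∧ ¬q) there: 4:F. ✗
4: successors {5}; ¬(¬p ∧ ¬q) there: 5:F. ✗
5: successors {6}; ¬(¬p ∧ ¬q) there: 6:T. ✓
6: successors {1}; ¬(¬p ∧ ¬q) there: 1:T. ✓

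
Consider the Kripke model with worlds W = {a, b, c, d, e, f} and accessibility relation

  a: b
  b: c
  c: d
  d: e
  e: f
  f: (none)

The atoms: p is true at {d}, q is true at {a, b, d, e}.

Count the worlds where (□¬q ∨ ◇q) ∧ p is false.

a: □¬q ∨ ◇q is T, p is F. ✗
b: □¬q ∨ ◇q is T, p is F. ✗
c: □¬q ∨ ◇q is T, p is F. ✗
d: □¬q ∨ ◇q is T, p is T. ✓
e: □¬q ∨ ◇q is T, p is F. ✗
f: □¬q ∨ ◇q is T, p is F. ✗
Satisfying worlds: {d}.
So (□¬q ∨ ◇q) ∧ p fails at the other 5 worlds.

5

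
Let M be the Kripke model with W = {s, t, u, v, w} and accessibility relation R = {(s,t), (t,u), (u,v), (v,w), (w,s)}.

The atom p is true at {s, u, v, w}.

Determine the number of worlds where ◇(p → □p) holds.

4

s: successors {t}; p → □p there: t:T. ✓
t: successors {u}; p → □p there: u:T. ✓
u: successors {v}; p → □p there: v:T. ✓
v: successors {w}; p → □p there: w:T. ✓
w: successors {s}; p → □p there: s:F. ✗
Satisfying worlds: {s, t, u, v}.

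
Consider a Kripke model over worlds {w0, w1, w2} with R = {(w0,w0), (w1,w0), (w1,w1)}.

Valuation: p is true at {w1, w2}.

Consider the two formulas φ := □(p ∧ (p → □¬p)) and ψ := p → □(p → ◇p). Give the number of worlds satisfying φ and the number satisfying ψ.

For □(p ∧ (p → □¬p)):
w0: successors {w0}; p ∧ (p → □¬p) there: w0:F. ✗
w1: successors {w0, w1}; p ∧ (p → □¬p) there: w0:F, w1:F. ✗
w2: no successors, so □(p ∧ (p → □¬p)) holds vacuously. ✓
— 1 world.
For p → □(p → ◇p):
w0: p is F, □(p → ◇p) is T. ✓
w1: p is T, □(p → ◇p) is T. ✓
w2: p is T, □(p → ◇p) is T. ✓
— 3 worlds.

1 and 3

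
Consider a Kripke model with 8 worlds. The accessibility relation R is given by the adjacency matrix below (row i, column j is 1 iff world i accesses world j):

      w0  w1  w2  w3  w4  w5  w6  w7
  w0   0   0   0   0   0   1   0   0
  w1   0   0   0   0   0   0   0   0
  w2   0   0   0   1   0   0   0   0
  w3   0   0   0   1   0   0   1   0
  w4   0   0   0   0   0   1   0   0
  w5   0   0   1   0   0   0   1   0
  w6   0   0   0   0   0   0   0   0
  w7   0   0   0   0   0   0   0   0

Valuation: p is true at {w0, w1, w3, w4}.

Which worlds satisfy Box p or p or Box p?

w0: Box p or p is T, Box p is F. ✓
w1: Box p or p is T, Box p is T. ✓
w2: Box p or p is T, Box p is T. ✓
w3: Box p or p is T, Box p is F. ✓
w4: Box p or p is T, Box p is F. ✓
w5: Box p or p is F, Box p is F. ✗
w6: Box p or p is T, Box p is T. ✓
w7: Box p or p is T, Box p is T. ✓

{w0, w1, w2, w3, w4, w6, w7}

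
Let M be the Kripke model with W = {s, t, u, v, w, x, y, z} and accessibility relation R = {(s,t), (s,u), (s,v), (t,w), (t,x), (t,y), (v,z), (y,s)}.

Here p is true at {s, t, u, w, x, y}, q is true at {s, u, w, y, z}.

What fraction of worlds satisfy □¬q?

1/2

s: successors {t, u, v}; ¬q there: t:T, u:F, v:T. ✗
t: successors {w, x, y}; ¬q there: w:F, x:T, y:F. ✗
u: no successors, so □¬q holds vacuously. ✓
v: successors {z}; ¬q there: z:F. ✗
w: no successors, so □¬q holds vacuously. ✓
x: no successors, so □¬q holds vacuously. ✓
y: successors {s}; ¬q there: s:F. ✗
z: no successors, so □¬q holds vacuously. ✓
That's 4 of 8 worlds, so 4/8 = 1/2.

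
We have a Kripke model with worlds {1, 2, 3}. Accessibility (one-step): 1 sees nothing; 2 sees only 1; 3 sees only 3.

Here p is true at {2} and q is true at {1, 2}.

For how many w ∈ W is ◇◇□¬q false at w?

1: no successors, so ◇◇□¬q fails. ✗
2: successors {1}; ◇□¬q there: 1:F. ✗
3: successors {3}; ◇□¬q there: 3:T. ✓
Satisfying worlds: {3}.
So ◇◇□¬q fails at the other 2 worlds.

2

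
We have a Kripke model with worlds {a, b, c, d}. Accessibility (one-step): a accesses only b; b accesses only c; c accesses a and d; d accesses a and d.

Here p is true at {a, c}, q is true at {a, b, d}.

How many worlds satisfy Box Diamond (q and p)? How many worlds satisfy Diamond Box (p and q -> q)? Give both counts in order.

For Box Diamond (q and p):
a: successors {b}; Diamond (q and p) there: b:F. ✗
b: successors {c}; Diamond (q and p) there: c:T. ✓
c: successors {a, d}; Diamond (q and p) there: a:F, d:T. ✗
d: successors {a, d}; Diamond (q and p) there: a:F, d:T. ✗
— 1 world.
For Diamond Box (p and q -> q):
a: successors {b}; Box (p and q -> q) there: b:T. ✓
b: successors {c}; Box (p and q -> q) there: c:T. ✓
c: successors {a, d}; Box (p and q -> q) there: a:T, d:T. ✓
d: successors {a, d}; Box (p and q -> q) there: a:T, d:T. ✓
— 4 worlds.

1 and 4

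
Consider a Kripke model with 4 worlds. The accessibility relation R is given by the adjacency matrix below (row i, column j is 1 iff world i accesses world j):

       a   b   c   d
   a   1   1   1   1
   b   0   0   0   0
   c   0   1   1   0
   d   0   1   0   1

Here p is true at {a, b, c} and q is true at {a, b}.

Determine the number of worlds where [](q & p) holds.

a: successors {a, b, c, d}; q & p there: a:T, b:T, c:F, d:F. ✗
b: no successors, so [](q & p) holds vacuously. ✓
c: successors {b, c}; q & p there: b:T, c:F. ✗
d: successors {b, d}; q & p there: b:T, d:F. ✗
Satisfying worlds: {b}.

1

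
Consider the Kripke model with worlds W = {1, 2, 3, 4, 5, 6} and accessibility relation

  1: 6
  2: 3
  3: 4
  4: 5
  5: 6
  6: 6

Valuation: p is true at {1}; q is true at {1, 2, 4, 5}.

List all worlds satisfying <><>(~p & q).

1: successors {6}; <>(~p & q) there: 6:F. ✗
2: successors {3}; <>(~p & q) there: 3:T. ✓
3: successors {4}; <>(~p & q) there: 4:T. ✓
4: successors {5}; <>(~p & q) there: 5:F. ✗
5: successors {6}; <>(~p & q) there: 6:F. ✗
6: successors {6}; <>(~p & q) there: 6:F. ✗

{2, 3}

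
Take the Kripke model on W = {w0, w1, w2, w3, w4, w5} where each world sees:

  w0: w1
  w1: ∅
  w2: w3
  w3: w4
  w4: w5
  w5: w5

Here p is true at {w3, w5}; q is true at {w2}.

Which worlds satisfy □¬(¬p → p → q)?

w0: successors {w1}; ¬(¬p → p → q) there: w1:F. ✗
w1: no successors, so □¬(¬p → p → q) holds vacuously. ✓
w2: successors {w3}; ¬(¬p → p → q) there: w3:F. ✗
w3: successors {w4}; ¬(¬p → p → q) there: w4:F. ✗
w4: successors {w5}; ¬(¬p → p → q) there: w5:F. ✗
w5: successors {w5}; ¬(¬p → p → q) there: w5:F. ✗

{w1}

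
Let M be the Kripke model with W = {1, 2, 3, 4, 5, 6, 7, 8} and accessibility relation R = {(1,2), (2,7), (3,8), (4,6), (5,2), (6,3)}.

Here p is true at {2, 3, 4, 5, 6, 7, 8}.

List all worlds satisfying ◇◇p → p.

1: ◇◇p is T, p is F. ✗
2: ◇◇p is F, p is T. ✓
3: ◇◇p is F, p is T. ✓
4: ◇◇p is T, p is T. ✓
5: ◇◇p is T, p is T. ✓
6: ◇◇p is T, p is T. ✓
7: ◇◇p is F, p is T. ✓
8: ◇◇p is F, p is T. ✓

{2, 3, 4, 5, 6, 7, 8}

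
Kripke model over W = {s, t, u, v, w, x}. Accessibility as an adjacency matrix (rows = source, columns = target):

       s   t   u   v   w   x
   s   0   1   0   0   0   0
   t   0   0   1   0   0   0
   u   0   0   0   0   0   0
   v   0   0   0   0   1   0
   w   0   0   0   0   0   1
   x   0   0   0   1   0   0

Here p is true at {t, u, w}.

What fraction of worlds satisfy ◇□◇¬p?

1/2

s: successors {t}; □◇¬p there: t:F. ✗
t: successors {u}; □◇¬p there: u:T. ✓
u: no successors, so ◇□◇¬p fails. ✗
v: successors {w}; □◇¬p there: w:T. ✓
w: successors {x}; □◇¬p there: x:F. ✗
x: successors {v}; □◇¬p there: v:T. ✓
That's 3 of 6 worlds, so 3/6 = 1/2.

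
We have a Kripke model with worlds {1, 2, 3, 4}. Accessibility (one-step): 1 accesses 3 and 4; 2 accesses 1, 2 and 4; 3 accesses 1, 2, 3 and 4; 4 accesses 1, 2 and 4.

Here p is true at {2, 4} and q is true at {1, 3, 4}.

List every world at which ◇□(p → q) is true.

{2, 3, 4}

1: successors {3, 4}; □(p → q) there: 3:F, 4:F. ✗
2: successors {1, 2, 4}; □(p → q) there: 1:T, 2:F, 4:F. ✓
3: successors {1, 2, 3, 4}; □(p → q) there: 1:T, 2:F, 3:F, 4:F. ✓
4: successors {1, 2, 4}; □(p → q) there: 1:T, 2:F, 4:F. ✓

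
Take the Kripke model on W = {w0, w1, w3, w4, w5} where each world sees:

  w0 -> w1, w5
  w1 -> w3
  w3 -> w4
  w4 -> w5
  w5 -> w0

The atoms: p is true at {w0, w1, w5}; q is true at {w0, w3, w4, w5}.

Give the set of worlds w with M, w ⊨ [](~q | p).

{w0, w4, w5}

w0: successors {w1, w5}; ~q | p there: w1:T, w5:T. ✓
w1: successors {w3}; ~q | p there: w3:F. ✗
w3: successors {w4}; ~q | p there: w4:F. ✗
w4: successors {w5}; ~q | p there: w5:T. ✓
w5: successors {w0}; ~q | p there: w0:T. ✓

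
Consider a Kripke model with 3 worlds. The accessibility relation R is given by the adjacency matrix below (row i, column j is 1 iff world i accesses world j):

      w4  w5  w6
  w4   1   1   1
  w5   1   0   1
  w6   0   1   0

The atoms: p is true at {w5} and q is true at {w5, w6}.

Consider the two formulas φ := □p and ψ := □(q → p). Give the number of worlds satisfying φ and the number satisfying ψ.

1 and 1

For □p:
w4: successors {w4, w5, w6}; p there: w4:F, w5:T, w6:F. ✗
w5: successors {w4, w6}; p there: w4:F, w6:F. ✗
w6: successors {w5}; p there: w5:T. ✓
— 1 world.
For □(q → p):
w4: successors {w4, w5, w6}; q → p there: w4:T, w5:T, w6:F. ✗
w5: successors {w4, w6}; q → p there: w4:T, w6:F. ✗
w6: successors {w5}; q → p there: w5:T. ✓
— 1 world.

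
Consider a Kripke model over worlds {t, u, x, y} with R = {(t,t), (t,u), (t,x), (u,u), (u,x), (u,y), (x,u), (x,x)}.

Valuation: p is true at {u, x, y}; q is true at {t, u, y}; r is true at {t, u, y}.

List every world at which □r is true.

t: successors {t, u, x}; r there: t:T, u:T, x:F. ✗
u: successors {u, x, y}; r there: u:T, x:F, y:T. ✗
x: successors {u, x}; r there: u:T, x:F. ✗
y: no successors, so □r holds vacuously. ✓

{y}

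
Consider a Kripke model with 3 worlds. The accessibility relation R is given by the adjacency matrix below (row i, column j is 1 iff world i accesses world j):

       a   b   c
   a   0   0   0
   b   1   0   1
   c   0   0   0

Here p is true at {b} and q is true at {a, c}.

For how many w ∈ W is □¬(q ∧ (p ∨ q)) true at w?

2

a: no successors, so □¬(q ∧ (p ∨ q)) holds vacuously. ✓
b: successors {a, c}; ¬(q ∧ (p ∨ q)) there: a:F, c:F. ✗
c: no successors, so □¬(q ∧ (p ∨ q)) holds vacuously. ✓
Satisfying worlds: {a, c}.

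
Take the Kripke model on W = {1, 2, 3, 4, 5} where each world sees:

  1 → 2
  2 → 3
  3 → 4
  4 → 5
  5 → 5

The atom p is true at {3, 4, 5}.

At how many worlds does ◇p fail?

1: successors {2}; p there: 2:F. ✗
2: successors {3}; p there: 3:T. ✓
3: successors {4}; p there: 4:T. ✓
4: successors {5}; p there: 5:T. ✓
5: successors {5}; p there: 5:T. ✓
Satisfying worlds: {2, 3, 4, 5}.
So ◇p fails at the other 1 world.

1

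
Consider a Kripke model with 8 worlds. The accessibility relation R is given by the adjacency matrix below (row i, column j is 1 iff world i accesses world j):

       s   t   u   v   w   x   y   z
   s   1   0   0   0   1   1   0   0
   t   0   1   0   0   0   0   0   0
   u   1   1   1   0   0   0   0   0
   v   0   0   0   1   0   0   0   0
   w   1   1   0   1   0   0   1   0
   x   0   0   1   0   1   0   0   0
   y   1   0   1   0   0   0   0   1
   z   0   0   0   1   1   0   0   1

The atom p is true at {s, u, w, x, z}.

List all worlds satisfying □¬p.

s: successors {s, w, x}; ¬p there: s:F, w:F, x:F. ✗
t: successors {t}; ¬p there: t:T. ✓
u: successors {s, t, u}; ¬p there: s:F, t:T, u:F. ✗
v: successors {v}; ¬p there: v:T. ✓
w: successors {s, t, v, y}; ¬p there: s:F, t:T, v:T, y:T. ✗
x: successors {u, w}; ¬p there: u:F, w:F. ✗
y: successors {s, u, z}; ¬p there: s:F, u:F, z:F. ✗
z: successors {v, w, z}; ¬p there: v:T, w:F, z:F. ✗

{t, v}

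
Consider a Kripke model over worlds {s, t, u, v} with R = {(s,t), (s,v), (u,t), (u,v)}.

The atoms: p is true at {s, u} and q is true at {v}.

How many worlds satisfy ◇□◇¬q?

s: successors {t, v}; □◇¬q there: t:T, v:T. ✓
t: no successors, so ◇□◇¬q fails. ✗
u: successors {t, v}; □◇¬q there: t:T, v:T. ✓
v: no successors, so ◇□◇¬q fails. ✗
Satisfying worlds: {s, u}.

2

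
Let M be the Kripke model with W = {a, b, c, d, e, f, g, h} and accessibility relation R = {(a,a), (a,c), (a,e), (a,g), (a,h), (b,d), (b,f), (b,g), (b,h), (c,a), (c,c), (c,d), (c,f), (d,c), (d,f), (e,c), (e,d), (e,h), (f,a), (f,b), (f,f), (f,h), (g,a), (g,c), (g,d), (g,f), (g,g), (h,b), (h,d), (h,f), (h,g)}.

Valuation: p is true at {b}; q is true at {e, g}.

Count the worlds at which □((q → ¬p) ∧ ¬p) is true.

a: successors {a, c, e, g, h}; (q → ¬p) ∧ ¬p there: a:T, c:T, e:T, g:T, h:T. ✓
b: successors {d, f, g, h}; (q → ¬p) ∧ ¬p there: d:T, f:T, g:T, h:T. ✓
c: successors {a, c, d, f}; (q → ¬p) ∧ ¬p there: a:T, c:T, d:T, f:T. ✓
d: successors {c, f}; (q → ¬p) ∧ ¬p there: c:T, f:T. ✓
e: successors {c, d, h}; (q → ¬p) ∧ ¬p there: c:T, d:T, h:T. ✓
f: successors {a, b, f, h}; (q → ¬p) ∧ ¬p there: a:T, b:F, f:T, h:T. ✗
g: successors {a, c, d, f, g}; (q → ¬p) ∧ ¬p there: a:T, c:T, d:T, f:T, g:T. ✓
h: successors {b, d, f, g}; (q → ¬p) ∧ ¬p there: b:F, d:T, f:T, g:T. ✗
Satisfying worlds: {a, b, c, d, e, g}.

6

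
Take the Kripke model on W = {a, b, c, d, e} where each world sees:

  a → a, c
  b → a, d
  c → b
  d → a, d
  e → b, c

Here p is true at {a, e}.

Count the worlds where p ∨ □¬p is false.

a: p is T, □¬p is F. ✓
b: p is F, □¬p is F. ✗
c: p is F, □¬p is T. ✓
d: p is F, □¬p is F. ✗
e: p is T, □¬p is T. ✓
Satisfying worlds: {a, c, e}.
So p ∨ □¬p fails at the other 2 worlds.

2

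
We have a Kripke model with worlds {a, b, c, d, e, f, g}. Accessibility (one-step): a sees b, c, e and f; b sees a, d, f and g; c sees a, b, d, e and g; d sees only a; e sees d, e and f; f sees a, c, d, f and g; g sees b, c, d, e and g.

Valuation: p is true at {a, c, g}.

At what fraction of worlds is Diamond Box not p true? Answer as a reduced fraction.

a: successors {b, c, e, f}; Box not p there: b:F, c:F, e:T, f:F. ✓
b: successors {a, d, f, g}; Box not p there: a:F, d:F, f:F, g:F. ✗
c: successors {a, b, d, e, g}; Box not p there: a:F, b:F, d:F, e:T, g:F. ✓
d: successors {a}; Box not p there: a:F. ✗
e: successors {d, e, f}; Box not p there: d:F, e:T, f:F. ✓
f: successors {a, c, d, f, g}; Box not p there: a:F, c:F, d:F, f:F, g:F. ✗
g: successors {b, c, d, e, g}; Box not p there: b:F, c:F, d:F, e:T, g:F. ✓
That's 4 of 7 worlds, so 4/7.

4/7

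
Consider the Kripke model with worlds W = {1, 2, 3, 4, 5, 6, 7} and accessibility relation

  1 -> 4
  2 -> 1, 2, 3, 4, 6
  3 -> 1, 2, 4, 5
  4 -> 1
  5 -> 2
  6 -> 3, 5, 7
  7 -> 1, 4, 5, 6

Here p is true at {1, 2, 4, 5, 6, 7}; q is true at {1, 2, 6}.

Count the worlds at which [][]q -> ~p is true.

6

1: [][]q is T, ~p is F. ✗
2: [][]q is F, ~p is F. ✓
3: [][]q is F, ~p is T. ✓
4: [][]q is F, ~p is F. ✓
5: [][]q is F, ~p is F. ✓
6: [][]q is F, ~p is F. ✓
7: [][]q is F, ~p is F. ✓
Satisfying worlds: {2, 3, 4, 5, 6, 7}.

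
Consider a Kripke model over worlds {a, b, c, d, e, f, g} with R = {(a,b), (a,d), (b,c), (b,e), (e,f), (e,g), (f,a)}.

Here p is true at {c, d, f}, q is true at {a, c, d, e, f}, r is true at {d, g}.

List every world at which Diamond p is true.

a: successors {b, d}; p there: b:F, d:T. ✓
b: successors {c, e}; p there: c:T, e:F. ✓
c: no successors, so Diamond p fails. ✗
d: no successors, so Diamond p fails. ✗
e: successors {f, g}; p there: f:T, g:F. ✓
f: successors {a}; p there: a:F. ✗
g: no successors, so Diamond p fails. ✗

{a, b, e}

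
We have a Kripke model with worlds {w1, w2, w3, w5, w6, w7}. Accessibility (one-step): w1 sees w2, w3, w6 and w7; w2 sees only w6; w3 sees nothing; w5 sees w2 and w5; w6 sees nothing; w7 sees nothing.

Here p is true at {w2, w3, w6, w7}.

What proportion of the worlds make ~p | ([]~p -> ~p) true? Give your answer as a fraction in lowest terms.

1/2

w1: ~p is T, []~p -> ~p is T. ✓
w2: ~p is F, []~p -> ~p is T. ✓
w3: ~p is F, []~p -> ~p is F. ✗
w5: ~p is T, []~p -> ~p is T. ✓
w6: ~p is F, []~p -> ~p is F. ✗
w7: ~p is F, []~p -> ~p is F. ✗
That's 3 of 6 worlds, so 3/6 = 1/2.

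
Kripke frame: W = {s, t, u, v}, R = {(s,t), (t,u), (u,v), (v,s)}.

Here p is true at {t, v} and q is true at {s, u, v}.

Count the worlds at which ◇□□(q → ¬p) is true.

s: successors {t}; □□(q → ¬p) there: t:F. ✗
t: successors {u}; □□(q → ¬p) there: u:T. ✓
u: successors {v}; □□(q → ¬p) there: v:T. ✓
v: successors {s}; □□(q → ¬p) there: s:T. ✓
Satisfying worlds: {t, u, v}.

3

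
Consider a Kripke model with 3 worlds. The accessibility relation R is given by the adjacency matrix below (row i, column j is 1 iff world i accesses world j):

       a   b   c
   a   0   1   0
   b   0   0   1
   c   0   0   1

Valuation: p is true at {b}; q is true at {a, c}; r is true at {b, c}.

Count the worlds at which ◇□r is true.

a: successors {b}; □r there: b:T. ✓
b: successors {c}; □r there: c:T. ✓
c: successors {c}; □r there: c:T. ✓
Satisfying worlds: {a, b, c}.

3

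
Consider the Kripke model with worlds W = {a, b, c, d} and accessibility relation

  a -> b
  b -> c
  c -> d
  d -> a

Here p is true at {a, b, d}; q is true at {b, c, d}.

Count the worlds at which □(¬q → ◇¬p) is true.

3

a: successors {b}; ¬q → ◇¬p there: b:T. ✓
b: successors {c}; ¬q → ◇¬p there: c:T. ✓
c: successors {d}; ¬q → ◇¬p there: d:T. ✓
d: successors {a}; ¬q → ◇¬p there: a:F. ✗
Satisfying worlds: {a, b, c}.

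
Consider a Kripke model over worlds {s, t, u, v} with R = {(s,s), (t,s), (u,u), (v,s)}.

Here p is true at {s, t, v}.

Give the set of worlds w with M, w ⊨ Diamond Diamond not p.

s: successors {s}; Diamond not p there: s:F. ✗
t: successors {s}; Diamond not p there: s:F. ✗
u: successors {u}; Diamond not p there: u:T. ✓
v: successors {s}; Diamond not p there: s:F. ✗

{u}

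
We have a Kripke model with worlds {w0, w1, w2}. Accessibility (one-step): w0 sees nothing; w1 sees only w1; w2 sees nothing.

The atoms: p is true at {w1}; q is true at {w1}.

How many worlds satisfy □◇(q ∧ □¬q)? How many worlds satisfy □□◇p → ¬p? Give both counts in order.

For □◇(q ∧ □¬q):
w0: no successors, so □◇(q ∧ □¬q) holds vacuously. ✓
w1: successors {w1}; ◇(q ∧ □¬q) there: w1:F. ✗
w2: no successors, so □◇(q ∧ □¬q) holds vacuously. ✓
— 2 worlds.
For □□◇p → ¬p:
w0: □□◇p is T, ¬p is T. ✓
w1: □□◇p is T, ¬p is F. ✗
w2: □□◇p is T, ¬p is T. ✓
— 2 worlds.

2 and 2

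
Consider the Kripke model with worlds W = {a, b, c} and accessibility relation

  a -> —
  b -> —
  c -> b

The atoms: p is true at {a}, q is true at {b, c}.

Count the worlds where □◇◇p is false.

a: no successors, so □◇◇p holds vacuously. ✓
b: no successors, so □◇◇p holds vacuously. ✓
c: successors {b}; ◇◇p there: b:F. ✗
Satisfying worlds: {a, b}.
So □◇◇p fails at the other 1 world.

1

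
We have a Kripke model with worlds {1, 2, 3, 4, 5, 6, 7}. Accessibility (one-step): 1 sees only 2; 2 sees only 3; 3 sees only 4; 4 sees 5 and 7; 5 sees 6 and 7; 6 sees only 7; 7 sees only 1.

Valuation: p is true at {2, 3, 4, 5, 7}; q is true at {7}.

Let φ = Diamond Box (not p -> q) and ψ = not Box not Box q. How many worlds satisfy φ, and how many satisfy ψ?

For Diamond Box (not p -> q):
1: successors {2}; Box (not p -> q) there: 2:T. ✓
2: successors {3}; Box (not p -> q) there: 3:T. ✓
3: successors {4}; Box (not p -> q) there: 4:T. ✓
4: successors {5, 7}; Box (not p -> q) there: 5:F, 7:F. ✗
5: successors {6, 7}; Box (not p -> q) there: 6:T, 7:F. ✓
6: successors {7}; Box (not p -> q) there: 7:F. ✗
7: successors {1}; Box (not p -> q) there: 1:T. ✓
— 5 worlds.
For not Box not Box q:
1: Box not Box q is T. ✗
2: Box not Box q is T. ✗
3: Box not Box q is T. ✗
4: Box not Box q is T. ✗
5: Box not Box q is F. ✓
6: Box not Box q is T. ✗
7: Box not Box q is T. ✗
— 1 world.

5 and 1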